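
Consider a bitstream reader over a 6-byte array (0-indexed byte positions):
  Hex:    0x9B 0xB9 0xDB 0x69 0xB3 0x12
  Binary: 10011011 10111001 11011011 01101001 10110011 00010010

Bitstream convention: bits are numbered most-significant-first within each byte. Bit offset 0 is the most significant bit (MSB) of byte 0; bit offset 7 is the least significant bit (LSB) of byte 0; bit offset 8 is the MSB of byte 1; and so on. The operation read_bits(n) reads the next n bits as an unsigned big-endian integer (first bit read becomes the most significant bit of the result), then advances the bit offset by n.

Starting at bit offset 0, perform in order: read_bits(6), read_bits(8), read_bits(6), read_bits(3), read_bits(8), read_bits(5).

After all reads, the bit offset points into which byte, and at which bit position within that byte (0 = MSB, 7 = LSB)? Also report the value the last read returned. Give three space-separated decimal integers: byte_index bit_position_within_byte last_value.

Read 1: bits[0:6] width=6 -> value=38 (bin 100110); offset now 6 = byte 0 bit 6; 42 bits remain
Read 2: bits[6:14] width=8 -> value=238 (bin 11101110); offset now 14 = byte 1 bit 6; 34 bits remain
Read 3: bits[14:20] width=6 -> value=29 (bin 011101); offset now 20 = byte 2 bit 4; 28 bits remain
Read 4: bits[20:23] width=3 -> value=5 (bin 101); offset now 23 = byte 2 bit 7; 25 bits remain
Read 5: bits[23:31] width=8 -> value=180 (bin 10110100); offset now 31 = byte 3 bit 7; 17 bits remain
Read 6: bits[31:36] width=5 -> value=27 (bin 11011); offset now 36 = byte 4 bit 4; 12 bits remain

Answer: 4 4 27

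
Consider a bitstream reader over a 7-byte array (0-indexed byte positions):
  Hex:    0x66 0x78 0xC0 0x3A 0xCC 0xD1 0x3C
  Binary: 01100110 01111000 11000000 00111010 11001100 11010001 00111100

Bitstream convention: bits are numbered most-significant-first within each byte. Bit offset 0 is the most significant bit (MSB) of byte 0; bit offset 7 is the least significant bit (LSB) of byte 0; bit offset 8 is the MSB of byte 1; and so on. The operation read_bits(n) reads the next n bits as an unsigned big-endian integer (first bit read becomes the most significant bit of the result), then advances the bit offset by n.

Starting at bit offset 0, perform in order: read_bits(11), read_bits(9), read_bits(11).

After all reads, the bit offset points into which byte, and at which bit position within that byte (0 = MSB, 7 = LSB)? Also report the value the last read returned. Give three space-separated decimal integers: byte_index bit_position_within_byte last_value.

Answer: 3 7 29

Derivation:
Read 1: bits[0:11] width=11 -> value=819 (bin 01100110011); offset now 11 = byte 1 bit 3; 45 bits remain
Read 2: bits[11:20] width=9 -> value=396 (bin 110001100); offset now 20 = byte 2 bit 4; 36 bits remain
Read 3: bits[20:31] width=11 -> value=29 (bin 00000011101); offset now 31 = byte 3 bit 7; 25 bits remain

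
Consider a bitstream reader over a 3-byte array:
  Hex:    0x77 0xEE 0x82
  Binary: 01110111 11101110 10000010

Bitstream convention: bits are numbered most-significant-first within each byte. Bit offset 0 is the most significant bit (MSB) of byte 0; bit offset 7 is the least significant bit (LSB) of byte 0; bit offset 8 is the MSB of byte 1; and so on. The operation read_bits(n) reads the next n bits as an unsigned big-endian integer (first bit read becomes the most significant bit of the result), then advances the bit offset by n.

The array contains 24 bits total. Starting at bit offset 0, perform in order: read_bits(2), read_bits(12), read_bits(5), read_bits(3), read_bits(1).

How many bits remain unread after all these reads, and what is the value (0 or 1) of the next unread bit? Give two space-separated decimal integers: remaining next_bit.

Read 1: bits[0:2] width=2 -> value=1 (bin 01); offset now 2 = byte 0 bit 2; 22 bits remain
Read 2: bits[2:14] width=12 -> value=3579 (bin 110111111011); offset now 14 = byte 1 bit 6; 10 bits remain
Read 3: bits[14:19] width=5 -> value=20 (bin 10100); offset now 19 = byte 2 bit 3; 5 bits remain
Read 4: bits[19:22] width=3 -> value=0 (bin 000); offset now 22 = byte 2 bit 6; 2 bits remain
Read 5: bits[22:23] width=1 -> value=1 (bin 1); offset now 23 = byte 2 bit 7; 1 bits remain

Answer: 1 0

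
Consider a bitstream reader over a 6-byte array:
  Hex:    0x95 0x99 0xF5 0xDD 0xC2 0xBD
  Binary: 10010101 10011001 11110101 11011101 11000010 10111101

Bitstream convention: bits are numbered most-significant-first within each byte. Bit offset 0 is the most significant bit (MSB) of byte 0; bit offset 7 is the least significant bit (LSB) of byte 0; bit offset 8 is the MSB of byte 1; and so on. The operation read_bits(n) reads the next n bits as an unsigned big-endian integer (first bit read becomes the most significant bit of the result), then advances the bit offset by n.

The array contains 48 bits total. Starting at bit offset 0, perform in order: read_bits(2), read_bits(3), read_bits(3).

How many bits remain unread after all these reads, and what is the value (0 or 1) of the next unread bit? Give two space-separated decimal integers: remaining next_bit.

Answer: 40 1

Derivation:
Read 1: bits[0:2] width=2 -> value=2 (bin 10); offset now 2 = byte 0 bit 2; 46 bits remain
Read 2: bits[2:5] width=3 -> value=2 (bin 010); offset now 5 = byte 0 bit 5; 43 bits remain
Read 3: bits[5:8] width=3 -> value=5 (bin 101); offset now 8 = byte 1 bit 0; 40 bits remain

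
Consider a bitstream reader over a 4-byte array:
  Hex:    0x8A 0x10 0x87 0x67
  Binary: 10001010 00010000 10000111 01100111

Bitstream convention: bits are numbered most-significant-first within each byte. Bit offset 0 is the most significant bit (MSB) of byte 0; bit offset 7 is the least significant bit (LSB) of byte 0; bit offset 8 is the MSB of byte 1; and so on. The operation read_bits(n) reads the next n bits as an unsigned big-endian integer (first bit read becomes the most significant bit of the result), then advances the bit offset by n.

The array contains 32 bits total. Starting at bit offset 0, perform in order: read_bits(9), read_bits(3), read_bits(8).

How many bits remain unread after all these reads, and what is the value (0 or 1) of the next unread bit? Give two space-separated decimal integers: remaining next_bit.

Read 1: bits[0:9] width=9 -> value=276 (bin 100010100); offset now 9 = byte 1 bit 1; 23 bits remain
Read 2: bits[9:12] width=3 -> value=1 (bin 001); offset now 12 = byte 1 bit 4; 20 bits remain
Read 3: bits[12:20] width=8 -> value=8 (bin 00001000); offset now 20 = byte 2 bit 4; 12 bits remain

Answer: 12 0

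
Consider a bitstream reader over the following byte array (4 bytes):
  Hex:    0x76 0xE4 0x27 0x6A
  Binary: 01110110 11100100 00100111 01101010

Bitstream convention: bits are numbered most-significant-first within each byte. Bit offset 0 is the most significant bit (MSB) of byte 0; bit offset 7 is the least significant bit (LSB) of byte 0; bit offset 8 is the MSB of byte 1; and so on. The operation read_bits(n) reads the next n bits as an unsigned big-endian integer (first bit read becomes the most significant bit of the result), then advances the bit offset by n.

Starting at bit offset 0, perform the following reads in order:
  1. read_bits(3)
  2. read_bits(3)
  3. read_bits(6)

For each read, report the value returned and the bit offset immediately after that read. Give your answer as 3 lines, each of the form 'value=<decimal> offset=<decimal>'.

Read 1: bits[0:3] width=3 -> value=3 (bin 011); offset now 3 = byte 0 bit 3; 29 bits remain
Read 2: bits[3:6] width=3 -> value=5 (bin 101); offset now 6 = byte 0 bit 6; 26 bits remain
Read 3: bits[6:12] width=6 -> value=46 (bin 101110); offset now 12 = byte 1 bit 4; 20 bits remain

Answer: value=3 offset=3
value=5 offset=6
value=46 offset=12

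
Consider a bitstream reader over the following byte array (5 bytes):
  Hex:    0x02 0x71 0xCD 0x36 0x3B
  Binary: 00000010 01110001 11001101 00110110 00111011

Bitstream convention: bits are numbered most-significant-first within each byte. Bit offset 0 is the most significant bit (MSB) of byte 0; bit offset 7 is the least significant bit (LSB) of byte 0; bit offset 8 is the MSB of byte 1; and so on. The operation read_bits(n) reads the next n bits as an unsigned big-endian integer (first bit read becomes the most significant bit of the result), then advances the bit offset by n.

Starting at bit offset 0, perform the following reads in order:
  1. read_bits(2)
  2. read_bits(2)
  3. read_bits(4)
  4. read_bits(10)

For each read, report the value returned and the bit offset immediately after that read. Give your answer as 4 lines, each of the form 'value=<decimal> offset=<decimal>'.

Answer: value=0 offset=2
value=0 offset=4
value=2 offset=8
value=455 offset=18

Derivation:
Read 1: bits[0:2] width=2 -> value=0 (bin 00); offset now 2 = byte 0 bit 2; 38 bits remain
Read 2: bits[2:4] width=2 -> value=0 (bin 00); offset now 4 = byte 0 bit 4; 36 bits remain
Read 3: bits[4:8] width=4 -> value=2 (bin 0010); offset now 8 = byte 1 bit 0; 32 bits remain
Read 4: bits[8:18] width=10 -> value=455 (bin 0111000111); offset now 18 = byte 2 bit 2; 22 bits remain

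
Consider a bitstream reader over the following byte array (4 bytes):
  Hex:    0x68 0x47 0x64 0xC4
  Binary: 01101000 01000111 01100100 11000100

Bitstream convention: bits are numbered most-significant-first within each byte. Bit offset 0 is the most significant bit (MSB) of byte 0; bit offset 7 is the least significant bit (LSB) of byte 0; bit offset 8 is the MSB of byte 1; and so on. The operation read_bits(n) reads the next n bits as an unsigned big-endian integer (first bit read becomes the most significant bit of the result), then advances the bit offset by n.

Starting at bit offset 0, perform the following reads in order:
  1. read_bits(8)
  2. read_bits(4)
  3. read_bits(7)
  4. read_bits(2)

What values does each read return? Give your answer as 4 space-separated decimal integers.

Answer: 104 4 59 0

Derivation:
Read 1: bits[0:8] width=8 -> value=104 (bin 01101000); offset now 8 = byte 1 bit 0; 24 bits remain
Read 2: bits[8:12] width=4 -> value=4 (bin 0100); offset now 12 = byte 1 bit 4; 20 bits remain
Read 3: bits[12:19] width=7 -> value=59 (bin 0111011); offset now 19 = byte 2 bit 3; 13 bits remain
Read 4: bits[19:21] width=2 -> value=0 (bin 00); offset now 21 = byte 2 bit 5; 11 bits remain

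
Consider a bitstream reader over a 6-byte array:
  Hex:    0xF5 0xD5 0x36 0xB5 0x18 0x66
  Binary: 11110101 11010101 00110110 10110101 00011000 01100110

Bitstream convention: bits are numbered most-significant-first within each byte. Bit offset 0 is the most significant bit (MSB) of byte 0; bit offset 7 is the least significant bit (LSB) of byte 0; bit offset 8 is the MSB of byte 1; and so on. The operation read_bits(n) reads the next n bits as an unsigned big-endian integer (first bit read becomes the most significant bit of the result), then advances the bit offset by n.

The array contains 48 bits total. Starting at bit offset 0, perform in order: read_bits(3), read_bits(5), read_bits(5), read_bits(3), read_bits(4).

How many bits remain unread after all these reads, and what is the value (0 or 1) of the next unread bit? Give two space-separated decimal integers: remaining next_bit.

Read 1: bits[0:3] width=3 -> value=7 (bin 111); offset now 3 = byte 0 bit 3; 45 bits remain
Read 2: bits[3:8] width=5 -> value=21 (bin 10101); offset now 8 = byte 1 bit 0; 40 bits remain
Read 3: bits[8:13] width=5 -> value=26 (bin 11010); offset now 13 = byte 1 bit 5; 35 bits remain
Read 4: bits[13:16] width=3 -> value=5 (bin 101); offset now 16 = byte 2 bit 0; 32 bits remain
Read 5: bits[16:20] width=4 -> value=3 (bin 0011); offset now 20 = byte 2 bit 4; 28 bits remain

Answer: 28 0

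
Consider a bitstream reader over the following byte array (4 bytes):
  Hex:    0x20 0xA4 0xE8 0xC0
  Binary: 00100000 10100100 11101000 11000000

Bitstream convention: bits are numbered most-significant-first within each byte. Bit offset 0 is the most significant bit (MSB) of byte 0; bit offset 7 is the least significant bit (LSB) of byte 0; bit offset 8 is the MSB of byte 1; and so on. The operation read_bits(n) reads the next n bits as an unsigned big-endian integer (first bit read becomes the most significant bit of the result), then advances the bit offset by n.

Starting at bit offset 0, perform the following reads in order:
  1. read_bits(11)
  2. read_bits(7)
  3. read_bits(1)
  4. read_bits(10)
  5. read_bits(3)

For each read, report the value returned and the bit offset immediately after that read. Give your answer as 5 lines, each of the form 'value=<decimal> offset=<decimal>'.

Answer: value=261 offset=11
value=19 offset=18
value=1 offset=19
value=280 offset=29
value=0 offset=32

Derivation:
Read 1: bits[0:11] width=11 -> value=261 (bin 00100000101); offset now 11 = byte 1 bit 3; 21 bits remain
Read 2: bits[11:18] width=7 -> value=19 (bin 0010011); offset now 18 = byte 2 bit 2; 14 bits remain
Read 3: bits[18:19] width=1 -> value=1 (bin 1); offset now 19 = byte 2 bit 3; 13 bits remain
Read 4: bits[19:29] width=10 -> value=280 (bin 0100011000); offset now 29 = byte 3 bit 5; 3 bits remain
Read 5: bits[29:32] width=3 -> value=0 (bin 000); offset now 32 = byte 4 bit 0; 0 bits remain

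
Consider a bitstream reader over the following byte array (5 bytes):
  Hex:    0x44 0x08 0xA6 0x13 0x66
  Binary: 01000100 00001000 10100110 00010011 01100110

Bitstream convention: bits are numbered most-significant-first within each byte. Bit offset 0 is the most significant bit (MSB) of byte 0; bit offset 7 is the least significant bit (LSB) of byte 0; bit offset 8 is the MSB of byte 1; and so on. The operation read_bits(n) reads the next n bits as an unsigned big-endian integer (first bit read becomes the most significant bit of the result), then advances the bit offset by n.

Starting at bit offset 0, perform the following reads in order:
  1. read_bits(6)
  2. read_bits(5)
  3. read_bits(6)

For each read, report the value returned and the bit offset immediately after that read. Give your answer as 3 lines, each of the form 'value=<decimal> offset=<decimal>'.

Answer: value=17 offset=6
value=0 offset=11
value=17 offset=17

Derivation:
Read 1: bits[0:6] width=6 -> value=17 (bin 010001); offset now 6 = byte 0 bit 6; 34 bits remain
Read 2: bits[6:11] width=5 -> value=0 (bin 00000); offset now 11 = byte 1 bit 3; 29 bits remain
Read 3: bits[11:17] width=6 -> value=17 (bin 010001); offset now 17 = byte 2 bit 1; 23 bits remain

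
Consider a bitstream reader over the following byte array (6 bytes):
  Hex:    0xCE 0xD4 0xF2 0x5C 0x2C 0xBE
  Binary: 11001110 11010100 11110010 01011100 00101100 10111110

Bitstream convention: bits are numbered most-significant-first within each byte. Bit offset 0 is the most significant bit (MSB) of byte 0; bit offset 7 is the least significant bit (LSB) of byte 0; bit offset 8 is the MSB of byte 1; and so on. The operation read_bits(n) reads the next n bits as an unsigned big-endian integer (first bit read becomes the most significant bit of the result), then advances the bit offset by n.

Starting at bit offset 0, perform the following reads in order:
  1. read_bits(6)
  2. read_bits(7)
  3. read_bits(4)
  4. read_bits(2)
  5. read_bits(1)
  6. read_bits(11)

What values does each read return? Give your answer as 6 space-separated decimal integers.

Answer: 51 90 9 3 1 302

Derivation:
Read 1: bits[0:6] width=6 -> value=51 (bin 110011); offset now 6 = byte 0 bit 6; 42 bits remain
Read 2: bits[6:13] width=7 -> value=90 (bin 1011010); offset now 13 = byte 1 bit 5; 35 bits remain
Read 3: bits[13:17] width=4 -> value=9 (bin 1001); offset now 17 = byte 2 bit 1; 31 bits remain
Read 4: bits[17:19] width=2 -> value=3 (bin 11); offset now 19 = byte 2 bit 3; 29 bits remain
Read 5: bits[19:20] width=1 -> value=1 (bin 1); offset now 20 = byte 2 bit 4; 28 bits remain
Read 6: bits[20:31] width=11 -> value=302 (bin 00100101110); offset now 31 = byte 3 bit 7; 17 bits remain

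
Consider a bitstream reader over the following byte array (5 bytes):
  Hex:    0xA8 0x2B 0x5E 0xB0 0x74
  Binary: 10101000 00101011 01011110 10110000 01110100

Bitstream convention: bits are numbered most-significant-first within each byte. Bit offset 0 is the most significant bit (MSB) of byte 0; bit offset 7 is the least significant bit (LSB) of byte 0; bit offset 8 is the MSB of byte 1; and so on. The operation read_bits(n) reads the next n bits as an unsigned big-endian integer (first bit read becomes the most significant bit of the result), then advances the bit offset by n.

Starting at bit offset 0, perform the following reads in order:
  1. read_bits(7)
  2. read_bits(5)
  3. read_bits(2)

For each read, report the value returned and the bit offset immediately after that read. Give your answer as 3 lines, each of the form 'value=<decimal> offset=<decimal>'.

Answer: value=84 offset=7
value=2 offset=12
value=2 offset=14

Derivation:
Read 1: bits[0:7] width=7 -> value=84 (bin 1010100); offset now 7 = byte 0 bit 7; 33 bits remain
Read 2: bits[7:12] width=5 -> value=2 (bin 00010); offset now 12 = byte 1 bit 4; 28 bits remain
Read 3: bits[12:14] width=2 -> value=2 (bin 10); offset now 14 = byte 1 bit 6; 26 bits remain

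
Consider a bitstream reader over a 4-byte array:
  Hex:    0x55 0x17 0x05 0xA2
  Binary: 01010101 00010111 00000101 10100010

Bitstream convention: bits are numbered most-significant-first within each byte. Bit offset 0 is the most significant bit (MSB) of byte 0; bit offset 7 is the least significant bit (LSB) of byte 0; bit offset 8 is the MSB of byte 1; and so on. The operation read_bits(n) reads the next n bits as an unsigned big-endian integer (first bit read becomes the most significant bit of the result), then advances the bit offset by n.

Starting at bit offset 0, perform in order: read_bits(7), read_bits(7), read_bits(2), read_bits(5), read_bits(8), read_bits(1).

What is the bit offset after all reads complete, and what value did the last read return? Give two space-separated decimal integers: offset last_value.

Read 1: bits[0:7] width=7 -> value=42 (bin 0101010); offset now 7 = byte 0 bit 7; 25 bits remain
Read 2: bits[7:14] width=7 -> value=69 (bin 1000101); offset now 14 = byte 1 bit 6; 18 bits remain
Read 3: bits[14:16] width=2 -> value=3 (bin 11); offset now 16 = byte 2 bit 0; 16 bits remain
Read 4: bits[16:21] width=5 -> value=0 (bin 00000); offset now 21 = byte 2 bit 5; 11 bits remain
Read 5: bits[21:29] width=8 -> value=180 (bin 10110100); offset now 29 = byte 3 bit 5; 3 bits remain
Read 6: bits[29:30] width=1 -> value=0 (bin 0); offset now 30 = byte 3 bit 6; 2 bits remain

Answer: 30 0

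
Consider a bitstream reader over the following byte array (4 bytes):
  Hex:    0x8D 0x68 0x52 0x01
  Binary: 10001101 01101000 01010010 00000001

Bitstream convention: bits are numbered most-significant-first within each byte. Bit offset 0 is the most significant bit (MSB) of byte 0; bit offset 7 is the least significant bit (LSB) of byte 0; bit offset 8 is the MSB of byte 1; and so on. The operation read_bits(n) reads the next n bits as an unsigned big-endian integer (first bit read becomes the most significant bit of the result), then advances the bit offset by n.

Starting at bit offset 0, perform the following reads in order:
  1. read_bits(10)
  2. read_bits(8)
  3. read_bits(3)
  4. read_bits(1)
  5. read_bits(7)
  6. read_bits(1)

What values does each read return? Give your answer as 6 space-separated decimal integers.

Answer: 565 161 2 0 64 0

Derivation:
Read 1: bits[0:10] width=10 -> value=565 (bin 1000110101); offset now 10 = byte 1 bit 2; 22 bits remain
Read 2: bits[10:18] width=8 -> value=161 (bin 10100001); offset now 18 = byte 2 bit 2; 14 bits remain
Read 3: bits[18:21] width=3 -> value=2 (bin 010); offset now 21 = byte 2 bit 5; 11 bits remain
Read 4: bits[21:22] width=1 -> value=0 (bin 0); offset now 22 = byte 2 bit 6; 10 bits remain
Read 5: bits[22:29] width=7 -> value=64 (bin 1000000); offset now 29 = byte 3 bit 5; 3 bits remain
Read 6: bits[29:30] width=1 -> value=0 (bin 0); offset now 30 = byte 3 bit 6; 2 bits remain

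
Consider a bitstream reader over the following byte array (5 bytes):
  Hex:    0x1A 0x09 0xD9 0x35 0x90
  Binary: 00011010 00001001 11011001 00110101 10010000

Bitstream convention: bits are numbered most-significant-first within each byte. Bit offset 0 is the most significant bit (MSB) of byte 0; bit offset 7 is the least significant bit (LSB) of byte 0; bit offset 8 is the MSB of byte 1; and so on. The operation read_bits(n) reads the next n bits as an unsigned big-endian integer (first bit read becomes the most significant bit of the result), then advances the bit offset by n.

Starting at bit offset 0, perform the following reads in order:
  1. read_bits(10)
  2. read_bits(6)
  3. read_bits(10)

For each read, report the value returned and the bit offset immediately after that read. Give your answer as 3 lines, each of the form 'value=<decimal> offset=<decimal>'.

Read 1: bits[0:10] width=10 -> value=104 (bin 0001101000); offset now 10 = byte 1 bit 2; 30 bits remain
Read 2: bits[10:16] width=6 -> value=9 (bin 001001); offset now 16 = byte 2 bit 0; 24 bits remain
Read 3: bits[16:26] width=10 -> value=868 (bin 1101100100); offset now 26 = byte 3 bit 2; 14 bits remain

Answer: value=104 offset=10
value=9 offset=16
value=868 offset=26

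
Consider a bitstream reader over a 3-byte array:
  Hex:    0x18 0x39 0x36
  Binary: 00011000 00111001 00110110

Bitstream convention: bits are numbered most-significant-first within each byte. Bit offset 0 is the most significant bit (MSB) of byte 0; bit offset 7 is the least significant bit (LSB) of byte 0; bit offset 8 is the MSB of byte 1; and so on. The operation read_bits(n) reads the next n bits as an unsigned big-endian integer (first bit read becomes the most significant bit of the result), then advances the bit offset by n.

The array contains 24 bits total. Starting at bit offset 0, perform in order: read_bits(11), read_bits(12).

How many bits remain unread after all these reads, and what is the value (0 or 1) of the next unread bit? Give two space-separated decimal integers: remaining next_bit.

Read 1: bits[0:11] width=11 -> value=193 (bin 00011000001); offset now 11 = byte 1 bit 3; 13 bits remain
Read 2: bits[11:23] width=12 -> value=3227 (bin 110010011011); offset now 23 = byte 2 bit 7; 1 bits remain

Answer: 1 0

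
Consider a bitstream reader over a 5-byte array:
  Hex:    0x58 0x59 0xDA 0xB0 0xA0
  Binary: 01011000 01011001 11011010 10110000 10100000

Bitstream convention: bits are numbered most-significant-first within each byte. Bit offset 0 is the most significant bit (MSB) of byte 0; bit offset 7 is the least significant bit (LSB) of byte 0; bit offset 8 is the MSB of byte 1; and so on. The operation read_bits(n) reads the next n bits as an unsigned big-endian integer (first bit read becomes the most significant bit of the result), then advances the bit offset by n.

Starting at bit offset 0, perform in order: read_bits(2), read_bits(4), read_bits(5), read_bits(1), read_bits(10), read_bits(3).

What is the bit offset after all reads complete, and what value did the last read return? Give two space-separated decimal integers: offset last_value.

Read 1: bits[0:2] width=2 -> value=1 (bin 01); offset now 2 = byte 0 bit 2; 38 bits remain
Read 2: bits[2:6] width=4 -> value=6 (bin 0110); offset now 6 = byte 0 bit 6; 34 bits remain
Read 3: bits[6:11] width=5 -> value=2 (bin 00010); offset now 11 = byte 1 bit 3; 29 bits remain
Read 4: bits[11:12] width=1 -> value=1 (bin 1); offset now 12 = byte 1 bit 4; 28 bits remain
Read 5: bits[12:22] width=10 -> value=630 (bin 1001110110); offset now 22 = byte 2 bit 6; 18 bits remain
Read 6: bits[22:25] width=3 -> value=5 (bin 101); offset now 25 = byte 3 bit 1; 15 bits remain

Answer: 25 5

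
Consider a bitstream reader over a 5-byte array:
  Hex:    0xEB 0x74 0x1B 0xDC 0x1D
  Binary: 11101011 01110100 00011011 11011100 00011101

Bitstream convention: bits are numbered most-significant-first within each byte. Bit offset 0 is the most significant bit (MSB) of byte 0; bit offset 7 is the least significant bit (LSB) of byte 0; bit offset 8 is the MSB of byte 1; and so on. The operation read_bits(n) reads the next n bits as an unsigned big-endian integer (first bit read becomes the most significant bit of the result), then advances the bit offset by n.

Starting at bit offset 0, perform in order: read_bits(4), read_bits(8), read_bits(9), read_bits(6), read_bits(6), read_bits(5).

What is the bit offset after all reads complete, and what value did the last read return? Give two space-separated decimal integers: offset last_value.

Read 1: bits[0:4] width=4 -> value=14 (bin 1110); offset now 4 = byte 0 bit 4; 36 bits remain
Read 2: bits[4:12] width=8 -> value=183 (bin 10110111); offset now 12 = byte 1 bit 4; 28 bits remain
Read 3: bits[12:21] width=9 -> value=131 (bin 010000011); offset now 21 = byte 2 bit 5; 19 bits remain
Read 4: bits[21:27] width=6 -> value=30 (bin 011110); offset now 27 = byte 3 bit 3; 13 bits remain
Read 5: bits[27:33] width=6 -> value=56 (bin 111000); offset now 33 = byte 4 bit 1; 7 bits remain
Read 6: bits[33:38] width=5 -> value=7 (bin 00111); offset now 38 = byte 4 bit 6; 2 bits remain

Answer: 38 7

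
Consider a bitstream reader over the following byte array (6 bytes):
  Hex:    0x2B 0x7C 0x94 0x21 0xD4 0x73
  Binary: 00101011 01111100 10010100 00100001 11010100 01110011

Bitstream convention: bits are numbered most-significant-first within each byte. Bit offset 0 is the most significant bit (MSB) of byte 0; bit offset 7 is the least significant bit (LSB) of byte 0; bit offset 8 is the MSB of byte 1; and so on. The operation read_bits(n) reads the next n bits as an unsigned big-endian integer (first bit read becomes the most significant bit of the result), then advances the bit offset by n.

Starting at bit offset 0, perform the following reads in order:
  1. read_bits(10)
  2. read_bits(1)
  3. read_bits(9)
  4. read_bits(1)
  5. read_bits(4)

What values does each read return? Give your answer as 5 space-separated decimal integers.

Read 1: bits[0:10] width=10 -> value=173 (bin 0010101101); offset now 10 = byte 1 bit 2; 38 bits remain
Read 2: bits[10:11] width=1 -> value=1 (bin 1); offset now 11 = byte 1 bit 3; 37 bits remain
Read 3: bits[11:20] width=9 -> value=457 (bin 111001001); offset now 20 = byte 2 bit 4; 28 bits remain
Read 4: bits[20:21] width=1 -> value=0 (bin 0); offset now 21 = byte 2 bit 5; 27 bits remain
Read 5: bits[21:25] width=4 -> value=8 (bin 1000); offset now 25 = byte 3 bit 1; 23 bits remain

Answer: 173 1 457 0 8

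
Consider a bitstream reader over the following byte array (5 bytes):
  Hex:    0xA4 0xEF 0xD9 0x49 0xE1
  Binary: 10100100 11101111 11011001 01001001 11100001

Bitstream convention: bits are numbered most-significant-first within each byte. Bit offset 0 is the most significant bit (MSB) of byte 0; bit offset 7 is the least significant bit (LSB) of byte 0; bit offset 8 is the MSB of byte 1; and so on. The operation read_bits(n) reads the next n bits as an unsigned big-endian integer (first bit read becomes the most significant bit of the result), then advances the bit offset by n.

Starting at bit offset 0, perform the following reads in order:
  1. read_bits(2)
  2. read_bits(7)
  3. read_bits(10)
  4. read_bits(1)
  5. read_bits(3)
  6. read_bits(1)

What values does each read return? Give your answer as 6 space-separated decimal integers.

Answer: 2 73 894 1 4 1

Derivation:
Read 1: bits[0:2] width=2 -> value=2 (bin 10); offset now 2 = byte 0 bit 2; 38 bits remain
Read 2: bits[2:9] width=7 -> value=73 (bin 1001001); offset now 9 = byte 1 bit 1; 31 bits remain
Read 3: bits[9:19] width=10 -> value=894 (bin 1101111110); offset now 19 = byte 2 bit 3; 21 bits remain
Read 4: bits[19:20] width=1 -> value=1 (bin 1); offset now 20 = byte 2 bit 4; 20 bits remain
Read 5: bits[20:23] width=3 -> value=4 (bin 100); offset now 23 = byte 2 bit 7; 17 bits remain
Read 6: bits[23:24] width=1 -> value=1 (bin 1); offset now 24 = byte 3 bit 0; 16 bits remain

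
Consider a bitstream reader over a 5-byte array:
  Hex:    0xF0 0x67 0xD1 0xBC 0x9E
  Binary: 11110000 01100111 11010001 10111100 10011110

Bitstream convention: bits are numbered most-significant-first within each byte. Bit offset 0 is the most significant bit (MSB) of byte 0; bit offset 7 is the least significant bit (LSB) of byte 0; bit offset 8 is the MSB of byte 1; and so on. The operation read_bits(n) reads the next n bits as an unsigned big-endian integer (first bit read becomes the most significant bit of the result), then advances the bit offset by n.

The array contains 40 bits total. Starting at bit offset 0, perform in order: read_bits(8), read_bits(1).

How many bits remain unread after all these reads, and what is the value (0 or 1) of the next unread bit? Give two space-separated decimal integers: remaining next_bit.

Read 1: bits[0:8] width=8 -> value=240 (bin 11110000); offset now 8 = byte 1 bit 0; 32 bits remain
Read 2: bits[8:9] width=1 -> value=0 (bin 0); offset now 9 = byte 1 bit 1; 31 bits remain

Answer: 31 1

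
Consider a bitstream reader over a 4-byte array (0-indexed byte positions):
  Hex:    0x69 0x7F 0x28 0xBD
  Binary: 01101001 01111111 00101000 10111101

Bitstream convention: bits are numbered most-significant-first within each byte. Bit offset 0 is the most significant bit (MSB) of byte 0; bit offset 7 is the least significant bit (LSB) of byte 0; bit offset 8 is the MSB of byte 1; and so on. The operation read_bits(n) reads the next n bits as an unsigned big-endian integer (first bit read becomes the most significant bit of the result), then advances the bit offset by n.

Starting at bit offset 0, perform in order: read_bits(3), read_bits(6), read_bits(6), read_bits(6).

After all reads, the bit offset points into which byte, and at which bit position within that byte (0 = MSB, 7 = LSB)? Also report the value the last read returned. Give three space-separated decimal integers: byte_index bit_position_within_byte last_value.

Answer: 2 5 37

Derivation:
Read 1: bits[0:3] width=3 -> value=3 (bin 011); offset now 3 = byte 0 bit 3; 29 bits remain
Read 2: bits[3:9] width=6 -> value=18 (bin 010010); offset now 9 = byte 1 bit 1; 23 bits remain
Read 3: bits[9:15] width=6 -> value=63 (bin 111111); offset now 15 = byte 1 bit 7; 17 bits remain
Read 4: bits[15:21] width=6 -> value=37 (bin 100101); offset now 21 = byte 2 bit 5; 11 bits remain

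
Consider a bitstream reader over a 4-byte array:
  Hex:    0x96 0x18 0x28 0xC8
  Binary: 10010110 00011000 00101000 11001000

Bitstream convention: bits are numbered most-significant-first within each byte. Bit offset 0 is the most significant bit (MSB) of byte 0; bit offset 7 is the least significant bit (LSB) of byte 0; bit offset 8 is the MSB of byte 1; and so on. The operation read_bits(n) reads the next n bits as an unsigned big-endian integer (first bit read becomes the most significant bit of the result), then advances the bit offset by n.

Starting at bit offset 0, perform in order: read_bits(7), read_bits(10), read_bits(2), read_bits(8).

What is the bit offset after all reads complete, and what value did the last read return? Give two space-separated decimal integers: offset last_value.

Read 1: bits[0:7] width=7 -> value=75 (bin 1001011); offset now 7 = byte 0 bit 7; 25 bits remain
Read 2: bits[7:17] width=10 -> value=48 (bin 0000110000); offset now 17 = byte 2 bit 1; 15 bits remain
Read 3: bits[17:19] width=2 -> value=1 (bin 01); offset now 19 = byte 2 bit 3; 13 bits remain
Read 4: bits[19:27] width=8 -> value=70 (bin 01000110); offset now 27 = byte 3 bit 3; 5 bits remain

Answer: 27 70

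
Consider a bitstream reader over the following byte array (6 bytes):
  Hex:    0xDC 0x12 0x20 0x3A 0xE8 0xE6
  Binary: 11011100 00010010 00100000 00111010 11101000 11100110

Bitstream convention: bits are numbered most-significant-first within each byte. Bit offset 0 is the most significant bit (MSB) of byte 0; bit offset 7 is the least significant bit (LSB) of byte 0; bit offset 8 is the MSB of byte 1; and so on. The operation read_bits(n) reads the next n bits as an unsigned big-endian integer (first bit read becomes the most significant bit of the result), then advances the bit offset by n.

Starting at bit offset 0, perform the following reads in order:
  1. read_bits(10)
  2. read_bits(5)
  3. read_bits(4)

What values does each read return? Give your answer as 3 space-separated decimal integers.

Answer: 880 9 1

Derivation:
Read 1: bits[0:10] width=10 -> value=880 (bin 1101110000); offset now 10 = byte 1 bit 2; 38 bits remain
Read 2: bits[10:15] width=5 -> value=9 (bin 01001); offset now 15 = byte 1 bit 7; 33 bits remain
Read 3: bits[15:19] width=4 -> value=1 (bin 0001); offset now 19 = byte 2 bit 3; 29 bits remain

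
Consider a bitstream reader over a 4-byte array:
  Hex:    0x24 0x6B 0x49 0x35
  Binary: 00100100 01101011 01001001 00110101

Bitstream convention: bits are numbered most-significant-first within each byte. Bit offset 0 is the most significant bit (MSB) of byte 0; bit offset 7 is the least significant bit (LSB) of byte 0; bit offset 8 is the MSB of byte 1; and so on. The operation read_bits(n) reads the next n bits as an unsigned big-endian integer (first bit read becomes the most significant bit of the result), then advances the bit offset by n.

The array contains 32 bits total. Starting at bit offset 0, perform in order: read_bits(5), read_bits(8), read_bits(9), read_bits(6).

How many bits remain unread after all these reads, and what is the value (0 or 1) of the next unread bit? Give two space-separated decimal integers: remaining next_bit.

Read 1: bits[0:5] width=5 -> value=4 (bin 00100); offset now 5 = byte 0 bit 5; 27 bits remain
Read 2: bits[5:13] width=8 -> value=141 (bin 10001101); offset now 13 = byte 1 bit 5; 19 bits remain
Read 3: bits[13:22] width=9 -> value=210 (bin 011010010); offset now 22 = byte 2 bit 6; 10 bits remain
Read 4: bits[22:28] width=6 -> value=19 (bin 010011); offset now 28 = byte 3 bit 4; 4 bits remain

Answer: 4 0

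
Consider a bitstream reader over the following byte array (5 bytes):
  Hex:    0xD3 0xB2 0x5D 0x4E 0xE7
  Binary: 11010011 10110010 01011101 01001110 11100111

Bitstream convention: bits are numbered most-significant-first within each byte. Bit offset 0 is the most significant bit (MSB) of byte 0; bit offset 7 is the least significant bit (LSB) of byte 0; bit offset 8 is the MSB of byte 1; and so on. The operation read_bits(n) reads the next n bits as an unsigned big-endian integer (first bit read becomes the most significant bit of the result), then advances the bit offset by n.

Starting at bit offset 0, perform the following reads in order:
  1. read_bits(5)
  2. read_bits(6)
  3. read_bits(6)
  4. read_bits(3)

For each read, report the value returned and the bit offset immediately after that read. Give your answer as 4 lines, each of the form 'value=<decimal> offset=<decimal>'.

Answer: value=26 offset=5
value=29 offset=11
value=36 offset=17
value=5 offset=20

Derivation:
Read 1: bits[0:5] width=5 -> value=26 (bin 11010); offset now 5 = byte 0 bit 5; 35 bits remain
Read 2: bits[5:11] width=6 -> value=29 (bin 011101); offset now 11 = byte 1 bit 3; 29 bits remain
Read 3: bits[11:17] width=6 -> value=36 (bin 100100); offset now 17 = byte 2 bit 1; 23 bits remain
Read 4: bits[17:20] width=3 -> value=5 (bin 101); offset now 20 = byte 2 bit 4; 20 bits remain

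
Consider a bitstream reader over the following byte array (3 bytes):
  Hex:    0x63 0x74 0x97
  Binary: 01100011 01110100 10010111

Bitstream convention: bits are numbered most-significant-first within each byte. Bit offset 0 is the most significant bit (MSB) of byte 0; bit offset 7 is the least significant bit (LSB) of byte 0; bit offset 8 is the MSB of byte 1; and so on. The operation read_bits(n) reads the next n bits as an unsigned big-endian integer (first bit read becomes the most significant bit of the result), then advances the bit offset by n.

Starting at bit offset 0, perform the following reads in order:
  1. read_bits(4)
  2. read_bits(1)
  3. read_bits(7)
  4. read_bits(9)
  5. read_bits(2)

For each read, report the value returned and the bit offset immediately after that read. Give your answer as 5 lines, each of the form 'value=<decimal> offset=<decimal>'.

Read 1: bits[0:4] width=4 -> value=6 (bin 0110); offset now 4 = byte 0 bit 4; 20 bits remain
Read 2: bits[4:5] width=1 -> value=0 (bin 0); offset now 5 = byte 0 bit 5; 19 bits remain
Read 3: bits[5:12] width=7 -> value=55 (bin 0110111); offset now 12 = byte 1 bit 4; 12 bits remain
Read 4: bits[12:21] width=9 -> value=146 (bin 010010010); offset now 21 = byte 2 bit 5; 3 bits remain
Read 5: bits[21:23] width=2 -> value=3 (bin 11); offset now 23 = byte 2 bit 7; 1 bits remain

Answer: value=6 offset=4
value=0 offset=5
value=55 offset=12
value=146 offset=21
value=3 offset=23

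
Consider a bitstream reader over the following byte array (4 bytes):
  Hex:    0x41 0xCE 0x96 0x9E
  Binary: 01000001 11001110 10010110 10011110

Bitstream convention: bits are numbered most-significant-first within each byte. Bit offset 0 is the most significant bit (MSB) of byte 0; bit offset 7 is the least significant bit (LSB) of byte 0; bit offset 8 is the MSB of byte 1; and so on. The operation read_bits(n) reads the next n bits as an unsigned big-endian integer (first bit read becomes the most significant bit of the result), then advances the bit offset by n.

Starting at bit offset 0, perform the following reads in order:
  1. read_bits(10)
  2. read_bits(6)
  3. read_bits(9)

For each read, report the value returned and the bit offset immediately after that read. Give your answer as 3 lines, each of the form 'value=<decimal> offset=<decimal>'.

Read 1: bits[0:10] width=10 -> value=263 (bin 0100000111); offset now 10 = byte 1 bit 2; 22 bits remain
Read 2: bits[10:16] width=6 -> value=14 (bin 001110); offset now 16 = byte 2 bit 0; 16 bits remain
Read 3: bits[16:25] width=9 -> value=301 (bin 100101101); offset now 25 = byte 3 bit 1; 7 bits remain

Answer: value=263 offset=10
value=14 offset=16
value=301 offset=25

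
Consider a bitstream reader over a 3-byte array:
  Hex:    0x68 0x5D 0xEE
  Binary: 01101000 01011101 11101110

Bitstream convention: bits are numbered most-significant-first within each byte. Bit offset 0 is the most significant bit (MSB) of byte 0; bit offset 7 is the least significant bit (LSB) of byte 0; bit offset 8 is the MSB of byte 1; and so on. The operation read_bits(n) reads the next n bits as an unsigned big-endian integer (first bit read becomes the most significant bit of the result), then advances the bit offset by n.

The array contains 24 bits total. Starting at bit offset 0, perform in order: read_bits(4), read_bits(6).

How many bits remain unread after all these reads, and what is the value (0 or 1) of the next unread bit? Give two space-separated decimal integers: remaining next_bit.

Read 1: bits[0:4] width=4 -> value=6 (bin 0110); offset now 4 = byte 0 bit 4; 20 bits remain
Read 2: bits[4:10] width=6 -> value=33 (bin 100001); offset now 10 = byte 1 bit 2; 14 bits remain

Answer: 14 0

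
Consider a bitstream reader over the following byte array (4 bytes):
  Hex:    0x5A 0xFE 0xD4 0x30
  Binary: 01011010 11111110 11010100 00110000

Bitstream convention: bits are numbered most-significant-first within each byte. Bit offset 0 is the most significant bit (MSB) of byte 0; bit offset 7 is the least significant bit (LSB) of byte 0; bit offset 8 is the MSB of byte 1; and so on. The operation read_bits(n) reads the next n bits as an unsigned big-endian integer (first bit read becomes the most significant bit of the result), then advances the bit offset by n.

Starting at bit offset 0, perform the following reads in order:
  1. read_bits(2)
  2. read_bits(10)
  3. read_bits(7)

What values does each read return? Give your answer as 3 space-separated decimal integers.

Answer: 1 431 118

Derivation:
Read 1: bits[0:2] width=2 -> value=1 (bin 01); offset now 2 = byte 0 bit 2; 30 bits remain
Read 2: bits[2:12] width=10 -> value=431 (bin 0110101111); offset now 12 = byte 1 bit 4; 20 bits remain
Read 3: bits[12:19] width=7 -> value=118 (bin 1110110); offset now 19 = byte 2 bit 3; 13 bits remain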